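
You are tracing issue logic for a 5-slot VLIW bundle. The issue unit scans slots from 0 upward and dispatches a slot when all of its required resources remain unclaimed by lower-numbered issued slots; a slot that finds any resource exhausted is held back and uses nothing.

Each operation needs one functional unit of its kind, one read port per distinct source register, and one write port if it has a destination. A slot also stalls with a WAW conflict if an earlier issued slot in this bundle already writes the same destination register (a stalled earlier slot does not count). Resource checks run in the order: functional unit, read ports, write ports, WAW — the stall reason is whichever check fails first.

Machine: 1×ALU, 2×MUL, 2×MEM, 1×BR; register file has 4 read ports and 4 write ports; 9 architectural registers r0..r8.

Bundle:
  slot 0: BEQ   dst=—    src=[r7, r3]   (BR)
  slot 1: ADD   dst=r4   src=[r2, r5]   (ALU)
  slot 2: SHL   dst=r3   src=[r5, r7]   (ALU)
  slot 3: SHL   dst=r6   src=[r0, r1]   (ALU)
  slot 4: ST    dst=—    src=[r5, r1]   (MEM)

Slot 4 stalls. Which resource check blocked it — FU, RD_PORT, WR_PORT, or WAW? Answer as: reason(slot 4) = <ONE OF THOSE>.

[0] BR needs rd=2 wr=0: ok; after: ALU=1 MUL=2 MEM=2 BR=0, R=2, W=4
[1] ALU needs rd=2 wr=1: ok; after: ALU=0 MUL=2 MEM=2 BR=0, R=0, W=3
[2] ALU needs rd=2 wr=1: FU; after: ALU=0 MUL=2 MEM=2 BR=0, R=0, W=3
[3] ALU needs rd=2 wr=1: FU; after: ALU=0 MUL=2 MEM=2 BR=0, R=0, W=3
[4] MEM needs rd=2 wr=0: RD_PORT; after: ALU=0 MUL=2 MEM=2 BR=0, R=0, W=3

reason(slot 4) = RD_PORT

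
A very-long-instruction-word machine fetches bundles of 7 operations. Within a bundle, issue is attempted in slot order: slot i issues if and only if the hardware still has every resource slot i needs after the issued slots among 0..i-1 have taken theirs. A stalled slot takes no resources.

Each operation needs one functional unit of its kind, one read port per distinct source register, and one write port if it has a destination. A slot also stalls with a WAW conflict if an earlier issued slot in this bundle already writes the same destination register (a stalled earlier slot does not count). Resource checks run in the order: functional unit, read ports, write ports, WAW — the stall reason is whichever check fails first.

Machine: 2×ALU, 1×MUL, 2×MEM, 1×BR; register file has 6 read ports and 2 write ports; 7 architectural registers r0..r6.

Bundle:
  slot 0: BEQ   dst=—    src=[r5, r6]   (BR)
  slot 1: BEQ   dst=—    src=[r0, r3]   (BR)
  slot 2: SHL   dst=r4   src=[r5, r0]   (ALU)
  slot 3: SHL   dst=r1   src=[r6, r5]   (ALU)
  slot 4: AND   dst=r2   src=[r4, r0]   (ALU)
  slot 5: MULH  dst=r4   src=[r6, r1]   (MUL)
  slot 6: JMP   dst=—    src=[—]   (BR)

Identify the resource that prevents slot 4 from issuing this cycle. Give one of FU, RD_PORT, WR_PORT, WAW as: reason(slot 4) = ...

reason(slot 4) = FU

  0. BR ⇒ go  {2A/1Mu/2Ld/0B | 4r 2w}
  1. BR ⇒ no(FU)  {2A/1Mu/2Ld/0B | 4r 2w}
  2. ALU→r4 ⇒ go  {1A/1Mu/2Ld/0B | 2r 1w}
  3. ALU→r1 ⇒ go  {0A/1Mu/2Ld/0B | 0r 0w}
  4. ALU→r2 ⇒ no(FU)  {0A/1Mu/2Ld/0B | 0r 0w}
  5. MUL→r4 ⇒ no(RD_PORT)  {0A/1Mu/2Ld/0B | 0r 0w}
  6. BR ⇒ no(FU)  {0A/1Mu/2Ld/0B | 0r 0w}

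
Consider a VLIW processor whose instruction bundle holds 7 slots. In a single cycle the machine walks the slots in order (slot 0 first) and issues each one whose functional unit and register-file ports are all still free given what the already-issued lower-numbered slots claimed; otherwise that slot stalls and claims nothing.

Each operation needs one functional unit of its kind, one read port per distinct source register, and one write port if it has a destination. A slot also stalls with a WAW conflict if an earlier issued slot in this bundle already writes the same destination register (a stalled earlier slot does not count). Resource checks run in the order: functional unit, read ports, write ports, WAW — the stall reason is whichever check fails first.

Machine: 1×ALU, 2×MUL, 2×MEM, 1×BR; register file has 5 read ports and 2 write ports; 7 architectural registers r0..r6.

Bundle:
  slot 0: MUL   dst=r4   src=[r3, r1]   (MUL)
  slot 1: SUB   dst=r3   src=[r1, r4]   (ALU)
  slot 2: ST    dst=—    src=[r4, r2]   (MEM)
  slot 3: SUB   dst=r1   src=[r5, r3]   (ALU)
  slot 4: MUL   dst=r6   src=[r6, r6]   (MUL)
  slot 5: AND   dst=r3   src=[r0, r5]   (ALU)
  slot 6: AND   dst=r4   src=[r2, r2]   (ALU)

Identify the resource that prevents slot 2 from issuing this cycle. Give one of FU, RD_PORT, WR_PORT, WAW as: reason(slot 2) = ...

reason(slot 2) = RD_PORT

  0. MUL→r4 ⇒ go  {1A/1Mu/2Ld/1B | 3r 1w}
  1. ALU→r3 ⇒ go  {0A/1Mu/2Ld/1B | 1r 0w}
  2. MEM ⇒ no(RD_PORT)  {0A/1Mu/2Ld/1B | 1r 0w}
  3. ALU→r1 ⇒ no(FU)  {0A/1Mu/2Ld/1B | 1r 0w}
  4. MUL→r6 ⇒ no(WR_PORT)  {0A/1Mu/2Ld/1B | 1r 0w}
  5. ALU→r3 ⇒ no(FU)  {0A/1Mu/2Ld/1B | 1r 0w}
  6. ALU→r4 ⇒ no(FU)  {0A/1Mu/2Ld/1B | 1r 0w}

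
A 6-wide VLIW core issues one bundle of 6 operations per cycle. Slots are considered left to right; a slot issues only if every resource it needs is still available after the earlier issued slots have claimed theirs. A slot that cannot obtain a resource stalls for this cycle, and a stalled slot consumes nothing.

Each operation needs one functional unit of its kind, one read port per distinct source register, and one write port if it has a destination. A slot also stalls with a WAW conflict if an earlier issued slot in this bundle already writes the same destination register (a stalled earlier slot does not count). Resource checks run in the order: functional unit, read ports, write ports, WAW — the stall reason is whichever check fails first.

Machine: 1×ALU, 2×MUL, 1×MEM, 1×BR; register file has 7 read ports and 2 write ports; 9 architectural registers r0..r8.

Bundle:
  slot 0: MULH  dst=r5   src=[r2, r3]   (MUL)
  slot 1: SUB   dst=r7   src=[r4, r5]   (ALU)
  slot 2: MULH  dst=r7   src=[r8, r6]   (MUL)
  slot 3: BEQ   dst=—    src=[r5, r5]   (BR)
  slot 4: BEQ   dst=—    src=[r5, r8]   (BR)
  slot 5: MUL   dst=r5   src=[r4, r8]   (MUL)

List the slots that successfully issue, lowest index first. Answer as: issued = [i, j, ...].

(0) want 1×MUL +2rd +1wr — yes → AL1|MU1|ME1|BR1|rd5|wr1
(1) want 1×ALU +2rd +1wr — yes → AL0|MU1|ME1|BR1|rd3|wr0
(2) want 1×MUL +2rd +1wr — WR_PORT → AL0|MU1|ME1|BR1|rd3|wr0
(3) want 1×BR +1rd +0wr — yes → AL0|MU1|ME1|BR0|rd2|wr0
(4) want 1×BR +2rd +0wr — FU → AL0|MU1|ME1|BR0|rd2|wr0
(5) want 1×MUL +2rd +1wr — WR_PORT → AL0|MU1|ME1|BR0|rd2|wr0

issued = [0, 1, 3]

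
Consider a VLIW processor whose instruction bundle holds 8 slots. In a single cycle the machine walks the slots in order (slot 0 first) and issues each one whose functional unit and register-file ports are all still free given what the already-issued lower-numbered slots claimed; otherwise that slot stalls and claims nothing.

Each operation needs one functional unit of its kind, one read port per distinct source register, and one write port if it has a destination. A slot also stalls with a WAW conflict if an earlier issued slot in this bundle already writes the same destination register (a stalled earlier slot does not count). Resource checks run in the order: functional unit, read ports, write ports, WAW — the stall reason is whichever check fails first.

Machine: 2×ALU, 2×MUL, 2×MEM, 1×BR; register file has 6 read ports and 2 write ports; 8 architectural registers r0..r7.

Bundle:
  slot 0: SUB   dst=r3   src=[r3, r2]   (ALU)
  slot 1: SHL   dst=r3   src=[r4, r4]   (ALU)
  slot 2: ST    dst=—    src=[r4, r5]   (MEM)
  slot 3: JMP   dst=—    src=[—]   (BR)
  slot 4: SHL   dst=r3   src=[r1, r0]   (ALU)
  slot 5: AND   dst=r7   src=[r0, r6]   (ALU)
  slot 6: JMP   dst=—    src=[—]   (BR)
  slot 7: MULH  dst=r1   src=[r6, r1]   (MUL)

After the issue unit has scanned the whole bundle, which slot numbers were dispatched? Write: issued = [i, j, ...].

#0 ALU src=r3,r2 dispatched  <A:1 Mu:2 Ld:2 B:1 rd:4 wr:1>
#1 ALU src=r4,r4 held:WAW  <A:1 Mu:2 Ld:2 B:1 rd:4 wr:1>
#2 MEM src=r4,r5 dispatched  <A:1 Mu:2 Ld:1 B:1 rd:2 wr:1>
#3 BR src=- dispatched  <A:1 Mu:2 Ld:1 B:0 rd:2 wr:1>
#4 ALU src=r1,r0 held:WAW  <A:1 Mu:2 Ld:1 B:0 rd:2 wr:1>
#5 ALU src=r0,r6 dispatched  <A:0 Mu:2 Ld:1 B:0 rd:0 wr:0>
#6 BR src=- held:FU  <A:0 Mu:2 Ld:1 B:0 rd:0 wr:0>
#7 MUL src=r6,r1 held:RD_PORT  <A:0 Mu:2 Ld:1 B:0 rd:0 wr:0>

issued = [0, 2, 3, 5]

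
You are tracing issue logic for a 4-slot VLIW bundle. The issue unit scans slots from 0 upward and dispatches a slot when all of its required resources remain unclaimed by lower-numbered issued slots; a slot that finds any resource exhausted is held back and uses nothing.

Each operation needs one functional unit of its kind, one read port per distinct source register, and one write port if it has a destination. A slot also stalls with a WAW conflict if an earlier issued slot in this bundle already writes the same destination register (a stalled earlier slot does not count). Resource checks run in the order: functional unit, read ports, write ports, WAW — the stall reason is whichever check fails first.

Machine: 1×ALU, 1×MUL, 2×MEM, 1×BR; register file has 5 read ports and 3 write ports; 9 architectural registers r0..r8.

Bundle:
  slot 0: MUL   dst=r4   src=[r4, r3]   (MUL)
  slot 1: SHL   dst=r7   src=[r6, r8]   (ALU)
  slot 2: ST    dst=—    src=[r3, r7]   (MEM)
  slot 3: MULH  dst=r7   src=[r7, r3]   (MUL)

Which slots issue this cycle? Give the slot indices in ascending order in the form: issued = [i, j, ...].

[0] MUL needs rd=2 wr=1: ok; after: ALU=1 MUL=0 MEM=2 BR=1, R=3, W=2
[1] ALU needs rd=2 wr=1: ok; after: ALU=0 MUL=0 MEM=2 BR=1, R=1, W=1
[2] MEM needs rd=2 wr=0: RD_PORT; after: ALU=0 MUL=0 MEM=2 BR=1, R=1, W=1
[3] MUL needs rd=2 wr=1: FU; after: ALU=0 MUL=0 MEM=2 BR=1, R=1, W=1

issued = [0, 1]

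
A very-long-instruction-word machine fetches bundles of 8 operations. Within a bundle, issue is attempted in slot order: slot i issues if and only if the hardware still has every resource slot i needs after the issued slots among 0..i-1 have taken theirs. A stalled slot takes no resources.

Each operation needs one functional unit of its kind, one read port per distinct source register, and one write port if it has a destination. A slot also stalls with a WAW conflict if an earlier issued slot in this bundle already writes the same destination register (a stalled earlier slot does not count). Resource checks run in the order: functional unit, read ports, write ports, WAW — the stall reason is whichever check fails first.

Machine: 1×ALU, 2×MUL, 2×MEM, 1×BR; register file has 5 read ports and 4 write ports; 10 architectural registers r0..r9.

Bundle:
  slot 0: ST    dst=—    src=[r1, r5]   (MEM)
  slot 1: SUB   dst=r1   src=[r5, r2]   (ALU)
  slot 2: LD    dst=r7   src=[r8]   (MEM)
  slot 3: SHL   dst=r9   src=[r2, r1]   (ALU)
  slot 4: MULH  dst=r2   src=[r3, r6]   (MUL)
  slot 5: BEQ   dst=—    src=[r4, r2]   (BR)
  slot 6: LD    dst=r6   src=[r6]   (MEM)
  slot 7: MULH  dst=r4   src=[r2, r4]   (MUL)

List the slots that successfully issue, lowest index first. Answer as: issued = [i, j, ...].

issued = [0, 1, 2]

#0 MEM src=r1,r5 dispatched  <A:1 Mu:2 Ld:1 B:1 rd:3 wr:4>
#1 ALU src=r5,r2 dispatched  <A:0 Mu:2 Ld:1 B:1 rd:1 wr:3>
#2 MEM src=r8 dispatched  <A:0 Mu:2 Ld:0 B:1 rd:0 wr:2>
#3 ALU src=r2,r1 held:FU  <A:0 Mu:2 Ld:0 B:1 rd:0 wr:2>
#4 MUL src=r3,r6 held:RD_PORT  <A:0 Mu:2 Ld:0 B:1 rd:0 wr:2>
#5 BR src=r4,r2 held:RD_PORT  <A:0 Mu:2 Ld:0 B:1 rd:0 wr:2>
#6 MEM src=r6 held:FU  <A:0 Mu:2 Ld:0 B:1 rd:0 wr:2>
#7 MUL src=r2,r4 held:RD_PORT  <A:0 Mu:2 Ld:0 B:1 rd:0 wr:2>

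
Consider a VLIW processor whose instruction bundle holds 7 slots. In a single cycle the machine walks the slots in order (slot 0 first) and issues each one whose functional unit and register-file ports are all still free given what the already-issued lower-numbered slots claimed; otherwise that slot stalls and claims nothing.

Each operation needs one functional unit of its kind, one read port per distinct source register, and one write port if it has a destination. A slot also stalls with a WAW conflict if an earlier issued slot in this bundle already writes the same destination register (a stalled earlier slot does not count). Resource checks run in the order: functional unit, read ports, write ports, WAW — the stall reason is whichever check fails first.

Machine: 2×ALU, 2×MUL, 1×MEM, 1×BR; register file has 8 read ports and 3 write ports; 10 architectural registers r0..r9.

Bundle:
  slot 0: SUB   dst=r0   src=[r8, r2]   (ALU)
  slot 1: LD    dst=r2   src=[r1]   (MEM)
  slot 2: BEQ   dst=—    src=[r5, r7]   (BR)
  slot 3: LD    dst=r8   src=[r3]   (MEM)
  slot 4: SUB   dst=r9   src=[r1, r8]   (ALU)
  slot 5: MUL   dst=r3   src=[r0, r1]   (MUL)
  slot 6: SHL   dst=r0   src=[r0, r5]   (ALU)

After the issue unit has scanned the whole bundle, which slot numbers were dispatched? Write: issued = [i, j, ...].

issued = [0, 1, 2, 4]

(0) want 1×ALU +2rd +1wr — yes → AL1|MU2|ME1|BR1|rd6|wr2
(1) want 1×MEM +1rd +1wr — yes → AL1|MU2|ME0|BR1|rd5|wr1
(2) want 1×BR +2rd +0wr — yes → AL1|MU2|ME0|BR0|rd3|wr1
(3) want 1×MEM +1rd +1wr — FU → AL1|MU2|ME0|BR0|rd3|wr1
(4) want 1×ALU +2rd +1wr — yes → AL0|MU2|ME0|BR0|rd1|wr0
(5) want 1×MUL +2rd +1wr — RD_PORT → AL0|MU2|ME0|BR0|rd1|wr0
(6) want 1×ALU +2rd +1wr — FU → AL0|MU2|ME0|BR0|rd1|wr0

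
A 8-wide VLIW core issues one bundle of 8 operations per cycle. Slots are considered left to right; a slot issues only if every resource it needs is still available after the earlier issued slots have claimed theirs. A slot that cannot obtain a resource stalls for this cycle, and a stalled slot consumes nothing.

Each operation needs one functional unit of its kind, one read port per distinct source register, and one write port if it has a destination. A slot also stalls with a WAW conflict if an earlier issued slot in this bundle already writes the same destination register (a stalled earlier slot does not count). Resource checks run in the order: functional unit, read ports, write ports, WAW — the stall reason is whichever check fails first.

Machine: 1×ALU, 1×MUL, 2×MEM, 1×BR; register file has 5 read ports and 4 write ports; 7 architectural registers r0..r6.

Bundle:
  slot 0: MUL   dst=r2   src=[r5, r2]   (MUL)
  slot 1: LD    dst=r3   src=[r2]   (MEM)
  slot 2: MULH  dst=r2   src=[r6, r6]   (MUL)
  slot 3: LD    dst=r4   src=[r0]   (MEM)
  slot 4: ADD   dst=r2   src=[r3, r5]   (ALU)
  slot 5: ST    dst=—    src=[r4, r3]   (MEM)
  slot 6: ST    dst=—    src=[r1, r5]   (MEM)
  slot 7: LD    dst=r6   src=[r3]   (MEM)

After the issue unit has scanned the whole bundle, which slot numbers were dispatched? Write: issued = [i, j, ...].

issued = [0, 1, 3]

[0] MUL needs rd=2 wr=1: ok; after: ALU=1 MUL=0 MEM=2 BR=1, R=3, W=3
[1] MEM needs rd=1 wr=1: ok; after: ALU=1 MUL=0 MEM=1 BR=1, R=2, W=2
[2] MUL needs rd=1 wr=1: FU; after: ALU=1 MUL=0 MEM=1 BR=1, R=2, W=2
[3] MEM needs rd=1 wr=1: ok; after: ALU=1 MUL=0 MEM=0 BR=1, R=1, W=1
[4] ALU needs rd=2 wr=1: RD_PORT; after: ALU=1 MUL=0 MEM=0 BR=1, R=1, W=1
[5] MEM needs rd=2 wr=0: FU; after: ALU=1 MUL=0 MEM=0 BR=1, R=1, W=1
[6] MEM needs rd=2 wr=0: FU; after: ALU=1 MUL=0 MEM=0 BR=1, R=1, W=1
[7] MEM needs rd=1 wr=1: FU; after: ALU=1 MUL=0 MEM=0 BR=1, R=1, W=1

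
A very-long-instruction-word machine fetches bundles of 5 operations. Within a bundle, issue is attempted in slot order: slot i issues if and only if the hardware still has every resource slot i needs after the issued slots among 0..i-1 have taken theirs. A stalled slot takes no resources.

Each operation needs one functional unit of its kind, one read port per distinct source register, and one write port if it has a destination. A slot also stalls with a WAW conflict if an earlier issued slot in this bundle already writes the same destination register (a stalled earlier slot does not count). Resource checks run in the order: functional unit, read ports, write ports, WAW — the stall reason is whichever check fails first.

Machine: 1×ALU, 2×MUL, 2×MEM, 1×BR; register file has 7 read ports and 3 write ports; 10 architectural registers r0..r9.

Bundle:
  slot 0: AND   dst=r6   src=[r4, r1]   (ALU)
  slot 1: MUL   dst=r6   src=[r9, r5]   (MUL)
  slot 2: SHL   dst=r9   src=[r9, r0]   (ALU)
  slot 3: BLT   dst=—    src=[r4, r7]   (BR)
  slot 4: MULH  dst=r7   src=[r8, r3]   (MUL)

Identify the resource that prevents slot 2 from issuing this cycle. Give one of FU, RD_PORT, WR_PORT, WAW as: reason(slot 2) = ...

reason(slot 2) = FU

(0) want 1×ALU +2rd +1wr — yes → AL0|MU2|ME2|BR1|rd5|wr2
(1) want 1×MUL +2rd +1wr — WAW → AL0|MU2|ME2|BR1|rd5|wr2
(2) want 1×ALU +2rd +1wr — FU → AL0|MU2|ME2|BR1|rd5|wr2
(3) want 1×BR +2rd +0wr — yes → AL0|MU2|ME2|BR0|rd3|wr2
(4) want 1×MUL +2rd +1wr — yes → AL0|MU1|ME2|BR0|rd1|wr1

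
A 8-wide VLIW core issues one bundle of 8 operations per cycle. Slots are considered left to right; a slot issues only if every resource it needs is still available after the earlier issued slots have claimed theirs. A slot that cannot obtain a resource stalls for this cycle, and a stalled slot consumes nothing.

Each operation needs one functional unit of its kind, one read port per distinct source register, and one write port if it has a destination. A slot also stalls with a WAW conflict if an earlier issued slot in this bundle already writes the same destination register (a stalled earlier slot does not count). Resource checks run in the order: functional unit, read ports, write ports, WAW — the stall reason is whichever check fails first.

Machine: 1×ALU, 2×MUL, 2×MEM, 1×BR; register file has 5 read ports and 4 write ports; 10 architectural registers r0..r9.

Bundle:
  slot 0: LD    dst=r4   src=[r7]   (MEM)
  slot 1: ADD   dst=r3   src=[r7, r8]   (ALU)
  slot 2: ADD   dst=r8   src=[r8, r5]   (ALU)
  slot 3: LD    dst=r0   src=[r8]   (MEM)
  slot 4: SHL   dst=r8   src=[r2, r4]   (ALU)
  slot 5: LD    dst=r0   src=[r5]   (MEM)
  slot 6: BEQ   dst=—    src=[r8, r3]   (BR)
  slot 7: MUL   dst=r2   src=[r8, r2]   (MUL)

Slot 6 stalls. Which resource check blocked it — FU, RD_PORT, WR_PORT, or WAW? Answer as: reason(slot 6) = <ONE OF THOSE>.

reason(slot 6) = RD_PORT

(0) want 1×MEM +1rd +1wr — yes → AL1|MU2|ME1|BR1|rd4|wr3
(1) want 1×ALU +2rd +1wr — yes → AL0|MU2|ME1|BR1|rd2|wr2
(2) want 1×ALU +2rd +1wr — FU → AL0|MU2|ME1|BR1|rd2|wr2
(3) want 1×MEM +1rd +1wr — yes → AL0|MU2|ME0|BR1|rd1|wr1
(4) want 1×ALU +2rd +1wr — FU → AL0|MU2|ME0|BR1|rd1|wr1
(5) want 1×MEM +1rd +1wr — FU → AL0|MU2|ME0|BR1|rd1|wr1
(6) want 1×BR +2rd +0wr — RD_PORT → AL0|MU2|ME0|BR1|rd1|wr1
(7) want 1×MUL +2rd +1wr — RD_PORT → AL0|MU2|ME0|BR1|rd1|wr1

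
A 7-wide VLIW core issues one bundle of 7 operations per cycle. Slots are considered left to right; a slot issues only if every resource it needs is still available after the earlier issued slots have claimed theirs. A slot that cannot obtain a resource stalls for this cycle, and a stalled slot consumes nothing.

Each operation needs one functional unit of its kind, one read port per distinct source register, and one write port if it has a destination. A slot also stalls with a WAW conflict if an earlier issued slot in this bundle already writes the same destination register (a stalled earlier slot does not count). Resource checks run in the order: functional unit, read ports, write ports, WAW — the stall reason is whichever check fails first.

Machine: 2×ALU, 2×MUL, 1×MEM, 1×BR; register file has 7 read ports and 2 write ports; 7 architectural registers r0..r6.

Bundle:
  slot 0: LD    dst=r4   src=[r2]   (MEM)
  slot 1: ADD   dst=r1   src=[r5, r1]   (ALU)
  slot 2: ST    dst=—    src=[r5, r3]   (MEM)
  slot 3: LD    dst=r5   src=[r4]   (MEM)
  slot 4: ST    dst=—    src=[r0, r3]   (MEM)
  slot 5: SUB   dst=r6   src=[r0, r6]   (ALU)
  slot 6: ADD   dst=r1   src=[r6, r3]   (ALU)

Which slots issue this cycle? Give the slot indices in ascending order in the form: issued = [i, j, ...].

issued = [0, 1]

[0] MEM needs rd=1 wr=1: ok; after: ALU=2 MUL=2 MEM=0 BR=1, R=6, W=1
[1] ALU needs rd=2 wr=1: ok; after: ALU=1 MUL=2 MEM=0 BR=1, R=4, W=0
[2] MEM needs rd=2 wr=0: FU; after: ALU=1 MUL=2 MEM=0 BR=1, R=4, W=0
[3] MEM needs rd=1 wr=1: FU; after: ALU=1 MUL=2 MEM=0 BR=1, R=4, W=0
[4] MEM needs rd=2 wr=0: FU; after: ALU=1 MUL=2 MEM=0 BR=1, R=4, W=0
[5] ALU needs rd=2 wr=1: WR_PORT; after: ALU=1 MUL=2 MEM=0 BR=1, R=4, W=0
[6] ALU needs rd=2 wr=1: WR_PORT; after: ALU=1 MUL=2 MEM=0 BR=1, R=4, W=0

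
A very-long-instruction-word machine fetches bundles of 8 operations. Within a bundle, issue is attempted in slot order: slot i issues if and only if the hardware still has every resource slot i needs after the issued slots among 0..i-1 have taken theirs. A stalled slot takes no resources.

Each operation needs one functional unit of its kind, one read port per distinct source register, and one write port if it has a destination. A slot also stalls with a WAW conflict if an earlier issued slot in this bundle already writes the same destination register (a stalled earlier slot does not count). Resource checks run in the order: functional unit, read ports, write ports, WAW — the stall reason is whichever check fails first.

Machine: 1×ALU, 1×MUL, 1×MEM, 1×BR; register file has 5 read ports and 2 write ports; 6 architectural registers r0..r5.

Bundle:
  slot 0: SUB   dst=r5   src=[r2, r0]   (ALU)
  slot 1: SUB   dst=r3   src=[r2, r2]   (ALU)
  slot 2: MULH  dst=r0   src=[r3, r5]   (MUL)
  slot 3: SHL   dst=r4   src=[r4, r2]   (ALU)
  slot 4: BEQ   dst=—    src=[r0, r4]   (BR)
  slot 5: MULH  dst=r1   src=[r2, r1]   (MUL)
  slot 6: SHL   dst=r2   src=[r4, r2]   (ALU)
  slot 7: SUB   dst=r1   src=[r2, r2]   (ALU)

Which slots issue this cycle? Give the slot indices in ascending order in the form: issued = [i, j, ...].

issued = [0, 2]

#0 ALU src=r2,r0 dispatched  <A:0 Mu:1 Ld:1 B:1 rd:3 wr:1>
#1 ALU src=r2,r2 held:FU  <A:0 Mu:1 Ld:1 B:1 rd:3 wr:1>
#2 MUL src=r3,r5 dispatched  <A:0 Mu:0 Ld:1 B:1 rd:1 wr:0>
#3 ALU src=r4,r2 held:FU  <A:0 Mu:0 Ld:1 B:1 rd:1 wr:0>
#4 BR src=r0,r4 held:RD_PORT  <A:0 Mu:0 Ld:1 B:1 rd:1 wr:0>
#5 MUL src=r2,r1 held:FU  <A:0 Mu:0 Ld:1 B:1 rd:1 wr:0>
#6 ALU src=r4,r2 held:FU  <A:0 Mu:0 Ld:1 B:1 rd:1 wr:0>
#7 ALU src=r2,r2 held:FU  <A:0 Mu:0 Ld:1 B:1 rd:1 wr:0>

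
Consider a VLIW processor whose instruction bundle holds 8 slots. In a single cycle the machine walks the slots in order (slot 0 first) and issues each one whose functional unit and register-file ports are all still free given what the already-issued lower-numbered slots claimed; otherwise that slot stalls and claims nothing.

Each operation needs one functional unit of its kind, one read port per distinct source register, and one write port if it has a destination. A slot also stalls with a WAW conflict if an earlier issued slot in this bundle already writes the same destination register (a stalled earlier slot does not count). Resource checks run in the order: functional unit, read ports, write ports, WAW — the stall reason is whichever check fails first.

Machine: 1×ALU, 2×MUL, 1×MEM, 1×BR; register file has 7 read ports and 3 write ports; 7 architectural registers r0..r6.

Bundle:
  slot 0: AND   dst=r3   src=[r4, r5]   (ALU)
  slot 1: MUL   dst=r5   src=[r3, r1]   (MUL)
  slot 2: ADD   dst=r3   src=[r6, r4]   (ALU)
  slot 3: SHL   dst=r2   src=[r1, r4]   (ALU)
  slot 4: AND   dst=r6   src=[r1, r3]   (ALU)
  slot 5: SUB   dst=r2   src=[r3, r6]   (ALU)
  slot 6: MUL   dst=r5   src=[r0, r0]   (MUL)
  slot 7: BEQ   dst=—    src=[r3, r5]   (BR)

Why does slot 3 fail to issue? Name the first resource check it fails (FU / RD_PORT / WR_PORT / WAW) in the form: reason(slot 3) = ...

reason(slot 3) = FU

(0) want 1×ALU +2rd +1wr — yes → AL0|MU2|ME1|BR1|rd5|wr2
(1) want 1×MUL +2rd +1wr — yes → AL0|MU1|ME1|BR1|rd3|wr1
(2) want 1×ALU +2rd +1wr — FU → AL0|MU1|ME1|BR1|rd3|wr1
(3) want 1×ALU +2rd +1wr — FU → AL0|MU1|ME1|BR1|rd3|wr1
(4) want 1×ALU +2rd +1wr — FU → AL0|MU1|ME1|BR1|rd3|wr1
(5) want 1×ALU +2rd +1wr — FU → AL0|MU1|ME1|BR1|rd3|wr1
(6) want 1×MUL +1rd +1wr — WAW → AL0|MU1|ME1|BR1|rd3|wr1
(7) want 1×BR +2rd +0wr — yes → AL0|MU1|ME1|BR0|rd1|wr1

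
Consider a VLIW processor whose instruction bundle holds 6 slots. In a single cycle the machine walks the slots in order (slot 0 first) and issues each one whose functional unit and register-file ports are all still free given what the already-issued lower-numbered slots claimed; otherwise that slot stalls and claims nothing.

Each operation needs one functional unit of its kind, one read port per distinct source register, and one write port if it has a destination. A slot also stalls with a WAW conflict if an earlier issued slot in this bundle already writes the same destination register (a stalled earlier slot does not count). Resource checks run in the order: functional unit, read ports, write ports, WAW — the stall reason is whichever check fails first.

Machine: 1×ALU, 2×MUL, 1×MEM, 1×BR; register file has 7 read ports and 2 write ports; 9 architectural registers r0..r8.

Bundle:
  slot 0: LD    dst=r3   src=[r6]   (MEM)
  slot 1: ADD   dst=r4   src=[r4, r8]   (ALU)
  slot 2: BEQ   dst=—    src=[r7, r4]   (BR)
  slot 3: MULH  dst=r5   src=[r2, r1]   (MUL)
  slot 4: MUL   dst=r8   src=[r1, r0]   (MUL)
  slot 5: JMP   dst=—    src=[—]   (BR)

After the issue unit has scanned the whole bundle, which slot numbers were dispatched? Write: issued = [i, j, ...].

issued = [0, 1, 2]

slot 0 (MEM): ISSUE — free A1,Mu2,Ld0,B1 rp6 wp1
slot 1 (ALU): ISSUE — free A0,Mu2,Ld0,B1 rp4 wp0
slot 2 (BR): ISSUE — free A0,Mu2,Ld0,B0 rp2 wp0
slot 3 (MUL): stall WR_PORT — free A0,Mu2,Ld0,B0 rp2 wp0
slot 4 (MUL): stall WR_PORT — free A0,Mu2,Ld0,B0 rp2 wp0
slot 5 (BR): stall FU — free A0,Mu2,Ld0,B0 rp2 wp0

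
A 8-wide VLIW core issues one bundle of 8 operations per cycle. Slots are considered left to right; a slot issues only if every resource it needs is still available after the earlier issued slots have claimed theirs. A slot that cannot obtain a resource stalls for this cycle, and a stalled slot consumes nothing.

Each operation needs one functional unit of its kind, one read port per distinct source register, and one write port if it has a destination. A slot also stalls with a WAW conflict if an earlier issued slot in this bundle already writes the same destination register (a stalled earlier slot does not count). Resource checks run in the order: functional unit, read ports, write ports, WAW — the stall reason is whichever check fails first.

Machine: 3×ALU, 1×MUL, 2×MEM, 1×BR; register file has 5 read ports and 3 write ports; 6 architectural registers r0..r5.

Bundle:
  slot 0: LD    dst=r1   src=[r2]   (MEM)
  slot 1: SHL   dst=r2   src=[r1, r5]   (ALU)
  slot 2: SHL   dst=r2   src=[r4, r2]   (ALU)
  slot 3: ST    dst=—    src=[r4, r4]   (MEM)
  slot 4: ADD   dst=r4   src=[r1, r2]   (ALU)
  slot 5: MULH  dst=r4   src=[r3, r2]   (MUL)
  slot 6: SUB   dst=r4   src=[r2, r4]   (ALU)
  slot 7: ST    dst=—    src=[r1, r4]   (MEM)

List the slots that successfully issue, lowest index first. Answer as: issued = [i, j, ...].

#0 MEM src=r2 dispatched  <A:3 Mu:1 Ld:1 B:1 rd:4 wr:2>
#1 ALU src=r1,r5 dispatched  <A:2 Mu:1 Ld:1 B:1 rd:2 wr:1>
#2 ALU src=r4,r2 held:WAW  <A:2 Mu:1 Ld:1 B:1 rd:2 wr:1>
#3 MEM src=r4,r4 dispatched  <A:2 Mu:1 Ld:0 B:1 rd:1 wr:1>
#4 ALU src=r1,r2 held:RD_PORT  <A:2 Mu:1 Ld:0 B:1 rd:1 wr:1>
#5 MUL src=r3,r2 held:RD_PORT  <A:2 Mu:1 Ld:0 B:1 rd:1 wr:1>
#6 ALU src=r2,r4 held:RD_PORT  <A:2 Mu:1 Ld:0 B:1 rd:1 wr:1>
#7 MEM src=r1,r4 held:FU  <A:2 Mu:1 Ld:0 B:1 rd:1 wr:1>

issued = [0, 1, 3]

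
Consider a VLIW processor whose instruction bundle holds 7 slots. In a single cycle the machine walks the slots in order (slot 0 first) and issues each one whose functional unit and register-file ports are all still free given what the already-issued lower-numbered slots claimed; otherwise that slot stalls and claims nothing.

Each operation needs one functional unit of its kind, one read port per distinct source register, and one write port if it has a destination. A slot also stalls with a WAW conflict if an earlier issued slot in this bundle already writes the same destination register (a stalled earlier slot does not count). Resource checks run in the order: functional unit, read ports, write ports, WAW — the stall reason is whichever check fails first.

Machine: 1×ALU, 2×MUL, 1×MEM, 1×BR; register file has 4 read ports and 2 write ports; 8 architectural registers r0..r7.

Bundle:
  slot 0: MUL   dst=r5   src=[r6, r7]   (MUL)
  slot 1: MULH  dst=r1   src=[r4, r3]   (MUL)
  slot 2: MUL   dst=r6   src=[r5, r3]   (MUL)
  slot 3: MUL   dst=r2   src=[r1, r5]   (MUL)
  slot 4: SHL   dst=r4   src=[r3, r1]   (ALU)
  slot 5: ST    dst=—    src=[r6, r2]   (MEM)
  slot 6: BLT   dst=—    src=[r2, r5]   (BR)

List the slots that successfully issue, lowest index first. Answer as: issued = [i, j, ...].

issued = [0, 1]

#0 MUL src=r6,r7 dispatched  <A:1 Mu:1 Ld:1 B:1 rd:2 wr:1>
#1 MUL src=r4,r3 dispatched  <A:1 Mu:0 Ld:1 B:1 rd:0 wr:0>
#2 MUL src=r5,r3 held:FU  <A:1 Mu:0 Ld:1 B:1 rd:0 wr:0>
#3 MUL src=r1,r5 held:FU  <A:1 Mu:0 Ld:1 B:1 rd:0 wr:0>
#4 ALU src=r3,r1 held:RD_PORT  <A:1 Mu:0 Ld:1 B:1 rd:0 wr:0>
#5 MEM src=r6,r2 held:RD_PORT  <A:1 Mu:0 Ld:1 B:1 rd:0 wr:0>
#6 BR src=r2,r5 held:RD_PORT  <A:1 Mu:0 Ld:1 B:1 rd:0 wr:0>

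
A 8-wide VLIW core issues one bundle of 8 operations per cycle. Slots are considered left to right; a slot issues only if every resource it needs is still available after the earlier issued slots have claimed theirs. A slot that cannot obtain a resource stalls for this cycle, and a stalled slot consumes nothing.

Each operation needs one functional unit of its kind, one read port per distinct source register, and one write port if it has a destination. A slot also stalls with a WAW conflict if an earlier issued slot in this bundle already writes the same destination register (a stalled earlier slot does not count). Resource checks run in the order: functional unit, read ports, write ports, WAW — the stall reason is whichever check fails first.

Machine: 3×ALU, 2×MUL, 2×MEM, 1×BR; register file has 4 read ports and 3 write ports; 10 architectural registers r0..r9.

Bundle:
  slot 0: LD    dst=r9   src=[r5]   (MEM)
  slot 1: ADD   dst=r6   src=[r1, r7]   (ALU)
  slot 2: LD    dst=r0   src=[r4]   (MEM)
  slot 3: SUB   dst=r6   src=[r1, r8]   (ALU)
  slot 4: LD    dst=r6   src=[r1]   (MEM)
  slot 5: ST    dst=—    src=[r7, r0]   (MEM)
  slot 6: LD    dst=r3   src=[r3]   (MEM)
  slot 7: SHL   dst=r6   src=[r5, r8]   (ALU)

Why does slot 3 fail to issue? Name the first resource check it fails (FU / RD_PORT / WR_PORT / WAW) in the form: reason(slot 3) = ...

[0] MEM needs rd=1 wr=1: ok; after: ALU=3 MUL=2 MEM=1 BR=1, R=3, W=2
[1] ALU needs rd=2 wr=1: ok; after: ALU=2 MUL=2 MEM=1 BR=1, R=1, W=1
[2] MEM needs rd=1 wr=1: ok; after: ALU=2 MUL=2 MEM=0 BR=1, R=0, W=0
[3] ALU needs rd=2 wr=1: RD_PORT; after: ALU=2 MUL=2 MEM=0 BR=1, R=0, W=0
[4] MEM needs rd=1 wr=1: FU; after: ALU=2 MUL=2 MEM=0 BR=1, R=0, W=0
[5] MEM needs rd=2 wr=0: FU; after: ALU=2 MUL=2 MEM=0 BR=1, R=0, W=0
[6] MEM needs rd=1 wr=1: FU; after: ALU=2 MUL=2 MEM=0 BR=1, R=0, W=0
[7] ALU needs rd=2 wr=1: RD_PORT; after: ALU=2 MUL=2 MEM=0 BR=1, R=0, W=0

reason(slot 3) = RD_PORT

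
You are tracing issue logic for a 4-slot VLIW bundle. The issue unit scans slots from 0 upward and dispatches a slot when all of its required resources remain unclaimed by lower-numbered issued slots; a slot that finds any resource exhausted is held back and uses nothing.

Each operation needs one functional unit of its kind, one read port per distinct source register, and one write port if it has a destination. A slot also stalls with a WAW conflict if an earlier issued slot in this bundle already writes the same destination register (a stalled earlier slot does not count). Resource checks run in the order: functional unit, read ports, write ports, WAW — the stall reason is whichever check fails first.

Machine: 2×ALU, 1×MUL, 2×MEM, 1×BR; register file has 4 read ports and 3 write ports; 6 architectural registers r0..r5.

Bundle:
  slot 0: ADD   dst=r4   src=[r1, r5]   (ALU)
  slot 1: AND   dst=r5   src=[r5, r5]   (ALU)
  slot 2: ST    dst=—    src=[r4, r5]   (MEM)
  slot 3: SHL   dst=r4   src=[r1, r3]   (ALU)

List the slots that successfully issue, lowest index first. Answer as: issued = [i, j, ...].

#0 ALU src=r1,r5 dispatched  <A:1 Mu:1 Ld:2 B:1 rd:2 wr:2>
#1 ALU src=r5,r5 dispatched  <A:0 Mu:1 Ld:2 B:1 rd:1 wr:1>
#2 MEM src=r4,r5 held:RD_PORT  <A:0 Mu:1 Ld:2 B:1 rd:1 wr:1>
#3 ALU src=r1,r3 held:FU  <A:0 Mu:1 Ld:2 B:1 rd:1 wr:1>

issued = [0, 1]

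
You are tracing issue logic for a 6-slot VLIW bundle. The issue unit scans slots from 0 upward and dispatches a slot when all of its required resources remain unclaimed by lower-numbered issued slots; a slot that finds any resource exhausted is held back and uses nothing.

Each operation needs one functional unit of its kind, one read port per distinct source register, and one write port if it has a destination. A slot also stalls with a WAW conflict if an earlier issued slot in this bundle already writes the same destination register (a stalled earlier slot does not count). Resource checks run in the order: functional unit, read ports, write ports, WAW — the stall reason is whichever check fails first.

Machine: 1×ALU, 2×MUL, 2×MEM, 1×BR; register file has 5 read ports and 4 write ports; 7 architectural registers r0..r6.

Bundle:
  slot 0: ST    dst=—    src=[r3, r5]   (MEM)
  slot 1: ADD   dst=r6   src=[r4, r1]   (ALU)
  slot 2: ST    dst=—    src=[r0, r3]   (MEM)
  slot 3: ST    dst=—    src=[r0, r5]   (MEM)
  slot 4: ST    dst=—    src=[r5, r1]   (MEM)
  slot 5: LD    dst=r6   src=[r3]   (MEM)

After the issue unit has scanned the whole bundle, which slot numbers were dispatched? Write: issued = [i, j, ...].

#0 MEM src=r3,r5 dispatched  <A:1 Mu:2 Ld:1 B:1 rd:3 wr:4>
#1 ALU src=r4,r1 dispatched  <A:0 Mu:2 Ld:1 B:1 rd:1 wr:3>
#2 MEM src=r0,r3 held:RD_PORT  <A:0 Mu:2 Ld:1 B:1 rd:1 wr:3>
#3 MEM src=r0,r5 held:RD_PORT  <A:0 Mu:2 Ld:1 B:1 rd:1 wr:3>
#4 MEM src=r5,r1 held:RD_PORT  <A:0 Mu:2 Ld:1 B:1 rd:1 wr:3>
#5 MEM src=r3 held:WAW  <A:0 Mu:2 Ld:1 B:1 rd:1 wr:3>

issued = [0, 1]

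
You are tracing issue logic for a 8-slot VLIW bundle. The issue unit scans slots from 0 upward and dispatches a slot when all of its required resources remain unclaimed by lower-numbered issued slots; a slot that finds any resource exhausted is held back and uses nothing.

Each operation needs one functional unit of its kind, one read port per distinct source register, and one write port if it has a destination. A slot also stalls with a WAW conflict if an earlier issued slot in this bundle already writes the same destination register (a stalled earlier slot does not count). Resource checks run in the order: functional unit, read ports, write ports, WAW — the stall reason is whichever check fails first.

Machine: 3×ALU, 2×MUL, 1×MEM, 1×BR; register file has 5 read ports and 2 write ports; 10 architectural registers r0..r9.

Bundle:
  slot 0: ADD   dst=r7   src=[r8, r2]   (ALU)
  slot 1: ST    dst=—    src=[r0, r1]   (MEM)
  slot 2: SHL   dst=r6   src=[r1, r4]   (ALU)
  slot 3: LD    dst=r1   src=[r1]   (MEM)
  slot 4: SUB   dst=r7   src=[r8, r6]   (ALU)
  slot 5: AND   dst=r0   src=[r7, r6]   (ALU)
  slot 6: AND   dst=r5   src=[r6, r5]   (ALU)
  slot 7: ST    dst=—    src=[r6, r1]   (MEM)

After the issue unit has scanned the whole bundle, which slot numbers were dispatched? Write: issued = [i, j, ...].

[0] ALU needs rd=2 wr=1: ok; after: ALU=2 MUL=2 MEM=1 BR=1, R=3, W=1
[1] MEM needs rd=2 wr=0: ok; after: ALU=2 MUL=2 MEM=0 BR=1, R=1, W=1
[2] ALU needs rd=2 wr=1: RD_PORT; after: ALU=2 MUL=2 MEM=0 BR=1, R=1, W=1
[3] MEM needs rd=1 wr=1: FU; after: ALU=2 MUL=2 MEM=0 BR=1, R=1, W=1
[4] ALU needs rd=2 wr=1: RD_PORT; after: ALU=2 MUL=2 MEM=0 BR=1, R=1, W=1
[5] ALU needs rd=2 wr=1: RD_PORT; after: ALU=2 MUL=2 MEM=0 BR=1, R=1, W=1
[6] ALU needs rd=2 wr=1: RD_PORT; after: ALU=2 MUL=2 MEM=0 BR=1, R=1, W=1
[7] MEM needs rd=2 wr=0: FU; after: ALU=2 MUL=2 MEM=0 BR=1, R=1, W=1

issued = [0, 1]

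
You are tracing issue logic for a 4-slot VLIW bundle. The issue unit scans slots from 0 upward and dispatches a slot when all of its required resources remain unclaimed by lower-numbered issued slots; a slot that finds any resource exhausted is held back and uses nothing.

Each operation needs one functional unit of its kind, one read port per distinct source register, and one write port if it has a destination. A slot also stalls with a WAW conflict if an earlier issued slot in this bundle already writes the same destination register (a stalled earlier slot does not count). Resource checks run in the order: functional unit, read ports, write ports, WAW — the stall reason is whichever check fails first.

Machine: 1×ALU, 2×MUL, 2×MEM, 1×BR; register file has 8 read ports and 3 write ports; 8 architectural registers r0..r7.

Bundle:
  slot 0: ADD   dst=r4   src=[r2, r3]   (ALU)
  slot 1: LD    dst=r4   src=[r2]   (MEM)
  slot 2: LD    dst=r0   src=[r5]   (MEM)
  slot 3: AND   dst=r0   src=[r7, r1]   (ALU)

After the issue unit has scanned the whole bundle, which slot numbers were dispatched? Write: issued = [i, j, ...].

issued = [0, 2]

(0) want 1×ALU +2rd +1wr — yes → AL0|MU2|ME2|BR1|rd6|wr2
(1) want 1×MEM +1rd +1wr — WAW → AL0|MU2|ME2|BR1|rd6|wr2
(2) want 1×MEM +1rd +1wr — yes → AL0|MU2|ME1|BR1|rd5|wr1
(3) want 1×ALU +2rd +1wr — FU → AL0|MU2|ME1|BR1|rd5|wr1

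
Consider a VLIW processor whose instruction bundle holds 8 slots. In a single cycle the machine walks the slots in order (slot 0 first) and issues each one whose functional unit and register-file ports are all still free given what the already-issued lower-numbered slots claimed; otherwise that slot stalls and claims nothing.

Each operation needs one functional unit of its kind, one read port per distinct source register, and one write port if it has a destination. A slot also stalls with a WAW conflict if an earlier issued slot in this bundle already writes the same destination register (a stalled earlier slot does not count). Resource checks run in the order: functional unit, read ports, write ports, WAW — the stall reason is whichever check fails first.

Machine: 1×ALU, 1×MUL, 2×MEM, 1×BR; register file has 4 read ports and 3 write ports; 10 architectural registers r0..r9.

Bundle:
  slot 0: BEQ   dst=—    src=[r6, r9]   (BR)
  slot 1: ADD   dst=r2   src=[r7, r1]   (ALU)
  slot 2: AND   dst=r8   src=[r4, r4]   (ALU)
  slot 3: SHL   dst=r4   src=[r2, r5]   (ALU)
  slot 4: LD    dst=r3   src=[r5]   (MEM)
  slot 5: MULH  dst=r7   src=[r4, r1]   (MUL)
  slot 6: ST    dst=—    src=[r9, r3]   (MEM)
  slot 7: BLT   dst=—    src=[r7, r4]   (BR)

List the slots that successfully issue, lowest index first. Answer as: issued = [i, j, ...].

issued = [0, 1]

#0 BR src=r6,r9 dispatched  <A:1 Mu:1 Ld:2 B:0 rd:2 wr:3>
#1 ALU src=r7,r1 dispatched  <A:0 Mu:1 Ld:2 B:0 rd:0 wr:2>
#2 ALU src=r4,r4 held:FU  <A:0 Mu:1 Ld:2 B:0 rd:0 wr:2>
#3 ALU src=r2,r5 held:FU  <A:0 Mu:1 Ld:2 B:0 rd:0 wr:2>
#4 MEM src=r5 held:RD_PORT  <A:0 Mu:1 Ld:2 B:0 rd:0 wr:2>
#5 MUL src=r4,r1 held:RD_PORT  <A:0 Mu:1 Ld:2 B:0 rd:0 wr:2>
#6 MEM src=r9,r3 held:RD_PORT  <A:0 Mu:1 Ld:2 B:0 rd:0 wr:2>
#7 BR src=r7,r4 held:FU  <A:0 Mu:1 Ld:2 B:0 rd:0 wr:2>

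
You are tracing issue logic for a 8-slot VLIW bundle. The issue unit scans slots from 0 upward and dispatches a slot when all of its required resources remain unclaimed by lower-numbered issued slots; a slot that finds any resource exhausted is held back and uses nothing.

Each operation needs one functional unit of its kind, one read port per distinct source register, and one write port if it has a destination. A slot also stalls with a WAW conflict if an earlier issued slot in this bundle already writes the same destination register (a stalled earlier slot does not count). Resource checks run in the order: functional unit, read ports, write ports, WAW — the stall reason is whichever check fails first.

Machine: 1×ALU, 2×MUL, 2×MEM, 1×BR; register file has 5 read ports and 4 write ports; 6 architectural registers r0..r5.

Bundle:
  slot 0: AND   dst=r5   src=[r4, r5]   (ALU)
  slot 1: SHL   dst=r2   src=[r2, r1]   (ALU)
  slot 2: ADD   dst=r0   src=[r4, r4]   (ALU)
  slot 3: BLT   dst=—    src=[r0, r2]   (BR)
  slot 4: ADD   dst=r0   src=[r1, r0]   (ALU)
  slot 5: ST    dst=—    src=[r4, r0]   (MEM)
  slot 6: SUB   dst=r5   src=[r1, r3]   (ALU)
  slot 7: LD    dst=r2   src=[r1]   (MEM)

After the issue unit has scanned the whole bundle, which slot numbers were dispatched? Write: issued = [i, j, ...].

issued = [0, 3, 7]

slot 0 (ALU): ISSUE — free A0,Mu2,Ld2,B1 rp3 wp3
slot 1 (ALU): stall FU — free A0,Mu2,Ld2,B1 rp3 wp3
slot 2 (ALU): stall FU — free A0,Mu2,Ld2,B1 rp3 wp3
slot 3 (BR): ISSUE — free A0,Mu2,Ld2,B0 rp1 wp3
slot 4 (ALU): stall FU — free A0,Mu2,Ld2,B0 rp1 wp3
slot 5 (MEM): stall RD_PORT — free A0,Mu2,Ld2,B0 rp1 wp3
slot 6 (ALU): stall FU — free A0,Mu2,Ld2,B0 rp1 wp3
slot 7 (MEM): ISSUE — free A0,Mu2,Ld1,B0 rp0 wp2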